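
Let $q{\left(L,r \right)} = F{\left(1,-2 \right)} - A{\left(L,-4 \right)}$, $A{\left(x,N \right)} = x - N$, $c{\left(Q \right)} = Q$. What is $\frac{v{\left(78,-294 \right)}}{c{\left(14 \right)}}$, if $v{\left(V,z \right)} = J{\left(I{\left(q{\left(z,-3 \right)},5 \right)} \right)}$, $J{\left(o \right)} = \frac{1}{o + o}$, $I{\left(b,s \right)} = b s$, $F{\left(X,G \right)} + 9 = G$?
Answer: $\frac{1}{39060} \approx 2.5602 \cdot 10^{-5}$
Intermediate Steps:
$F{\left(X,G \right)} = -9 + G$
$q{\left(L,r \right)} = -15 - L$ ($q{\left(L,r \right)} = \left(-9 - 2\right) - \left(L - -4\right) = -11 - \left(L + 4\right) = -11 - \left(4 + L\right) = -15 - L$)
$J{\left(o \right)} = \frac{1}{2 o}$
$v{\left(V,z \right)} = \frac{1}{2 \left(-75 - 5 z\right)}$ ($v{\left(V,z \right)} = \frac{1}{2 \left(-15 - z\right) 5} = \frac{1}{2 \left(-75 - 5 z\right)}$)
$\frac{v{\left(78,-294 \right)}}{c{\left(14 \right)}} = \frac{\left(-1\right) \frac{1}{150 + 10 \left(-294\right)}}{14} = - \frac{1}{150 - 2940} \cdot \frac{1}{14} = - \frac{1}{-2790} \cdot \frac{1}{14} = \left(-1\right) \left(- \frac{1}{2790}\right) \frac{1}{14} = \frac{1}{2790} \cdot \frac{1}{14} = \frac{1}{39060}$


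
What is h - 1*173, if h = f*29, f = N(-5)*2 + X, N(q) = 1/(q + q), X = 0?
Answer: -894/5 ≈ -178.80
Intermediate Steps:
N(q) = 1/(2*q)
f = -⅕ (f = ((½)/(-5))*2 + 0 = ((½)*(-⅕))*2 + 0 = -⅒*2 + 0 = -⅕ + 0 = -⅕ ≈ -0.20000)
h = -29/5 (h = -⅕*29 = -29/5 ≈ -5.8000)
h - 1*173 = -29/5 - 1*173 = -29/5 - 173 = -894/5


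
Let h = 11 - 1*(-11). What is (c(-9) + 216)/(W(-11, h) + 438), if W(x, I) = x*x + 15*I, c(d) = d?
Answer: 207/889 ≈ 0.23285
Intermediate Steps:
h = 22 (h = 11 + 11 = 22)
W(x, I) = x² + 15*I
(c(-9) + 216)/(W(-11, h) + 438) = (-9 + 216)/(((-11)² + 15*22) + 438) = 207/((121 + 330) + 438) = 207/(451 + 438) = 207/889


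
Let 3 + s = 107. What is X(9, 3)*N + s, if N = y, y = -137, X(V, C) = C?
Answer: -307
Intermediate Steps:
s = 104 (s = -3 + 107 = 104)
N = -137
X(9, 3)*N + s = 3*(-137) + 104 = -411 + 104 = -307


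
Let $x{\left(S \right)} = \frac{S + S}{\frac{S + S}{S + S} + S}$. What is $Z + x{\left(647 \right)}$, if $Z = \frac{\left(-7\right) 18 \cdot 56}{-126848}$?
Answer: $\frac{1318075}{642168} \approx 2.0525$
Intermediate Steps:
$Z = \frac{441}{7928}$ ($Z = \left(-126\right) 56 \left(- \frac{1}{126848}\right) = \left(-7056\right) \left(- \frac{1}{126848}\right) = \frac{441}{7928} \approx 0.055626$)
$x{\left(S \right)} = \frac{2 S}{1 + S}$ ($x{\left(S \right)} = \frac{2 S}{\frac{2 S}{2 S} + S} = \frac{2 S}{2 S \frac{1}{2 S} + S} = \frac{2 S}{1 + S}$)
$Z + x{\left(647 \right)} = \frac{441}{7928} + 2 \cdot 647 \frac{1}{1 + 647} = \frac{441}{7928} + 2 \cdot 647 \cdot \frac{1}{648} = \frac{441}{7928} + \frac{647}{324} = \frac{1318075}{642168}$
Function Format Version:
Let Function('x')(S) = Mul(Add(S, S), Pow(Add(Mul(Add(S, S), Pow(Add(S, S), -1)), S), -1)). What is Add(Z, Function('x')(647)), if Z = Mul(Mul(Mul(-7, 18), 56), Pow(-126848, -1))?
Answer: Rational(1318075, 642168) ≈ 2.0525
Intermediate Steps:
Z = Rational(441, 7928) (Z = Mul(Mul(-126, 56), Rational(-1, 126848)) = Mul(-7056, Rational(-1, 126848)) = Rational(441, 7928) ≈ 0.055626)
Function('x')(S) = Mul(2, S, Pow(Add(1, S), -1)) (Function('x')(S) = Mul(Mul(2, S), Pow(Add(Mul(Mul(2, S), Pow(Mul(2, S), -1)), S), -1)) = Mul(Mul(2, S), Pow(Add(Mul(Mul(2, S), Mul(Rational(1, 2), Pow(S, -1))), S), -1)) = Mul(Mul(2, S), Pow(Add(1, S), -1)) = Mul(2, S, Pow(Add(1, S), -1)))
Add(Z, Function('x')(647)) = Add(Rational(441, 7928), Mul(2, 647, Pow(Add(1, 647), -1))) = Add(Rational(441, 7928), Mul(2, 647, Pow(648, -1))) = Add(Rational(441, 7928), Mul(2, 647, Rational(1, 648))) = Add(Rational(441, 7928), Rational(647, 324)) = Rational(1318075, 642168)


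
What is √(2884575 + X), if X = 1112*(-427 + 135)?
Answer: √2559871 ≈ 1600.0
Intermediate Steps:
X = -324704 (X = 1112*(-292) = -324704)
√(2884575 + X) = √(2884575 - 324704) = √2559871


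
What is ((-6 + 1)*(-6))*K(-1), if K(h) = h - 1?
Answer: -60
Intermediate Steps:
K(h) = -1 + h
((-6 + 1)*(-6))*K(-1) = ((-6 + 1)*(-6))*(-1 - 1) = -5*(-6)*(-2) = 30*(-2) = -60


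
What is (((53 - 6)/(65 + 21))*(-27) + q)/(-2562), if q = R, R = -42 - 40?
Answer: 8321/220332 ≈ 0.037766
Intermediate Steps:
R = -82
q = -82
(((53 - 6)/(65 + 21))*(-27) + q)/(-2562) = (((53 - 6)/(65 + 21))*(-27) - 82)/(-2562) = ((47/86)*(-27) - 82)*(-1/2562) = (-1269/86 - 82)*(-1/2562) = -8321/86*(-1/2562) = 8321/220332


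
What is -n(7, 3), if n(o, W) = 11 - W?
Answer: -8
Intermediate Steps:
-n(7, 3) = -(11 - 1*3) = -(11 - 3) = -1*8 = -8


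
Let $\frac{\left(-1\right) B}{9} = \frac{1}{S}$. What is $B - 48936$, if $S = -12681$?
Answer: $- \frac{68950823}{1409} \approx -48936.0$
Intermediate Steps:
$B = \frac{1}{1409}$ ($B = - \frac{9}{-12681} = \left(-9\right) \left(- \frac{1}{12681}\right) = \frac{1}{1409} \approx 0.00070972$)
$B - 48936 = \frac{1}{1409} - 48936 = - \frac{68950823}{1409}$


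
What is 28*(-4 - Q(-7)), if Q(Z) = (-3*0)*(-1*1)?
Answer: -112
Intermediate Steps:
Q(Z) = 0 (Q(Z) = 0*(-1) = 0)
28*(-4 - Q(-7)) = 28*(-4 - 1*0) = 28*(-4 + 0) = 28*(-4) = -112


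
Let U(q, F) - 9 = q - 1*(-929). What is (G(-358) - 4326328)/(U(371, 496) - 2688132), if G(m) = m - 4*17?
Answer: 4326754/2686823 ≈ 1.6104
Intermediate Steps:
U(q, F) = 938 + q (U(q, F) = 9 + (q - 1*(-929)) = 9 + (q + 929) = 9 + (929 + q) = 938 + q)
G(m) = -68 + m (G(m) = m - 1*68 = m - 68 = -68 + m)
(G(-358) - 4326328)/(U(371, 496) - 2688132) = ((-68 - 358) - 4326328)/((938 + 371) - 2688132) = (-426 - 4326328)/(1309 - 2688132) = -4326754/(-2686823) = -4326754*(-1/2686823) = 4326754/2686823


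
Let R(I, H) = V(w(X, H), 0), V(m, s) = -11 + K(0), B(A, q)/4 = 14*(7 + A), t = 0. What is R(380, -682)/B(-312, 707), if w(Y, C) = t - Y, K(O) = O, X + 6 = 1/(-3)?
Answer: 11/17080 ≈ 0.00064403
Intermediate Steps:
X = -19/3 (X = -6 + 1/(-3) = -6 + 1*(-1/3) = -6 - 1/3 = -19/3 ≈ -6.3333)
B(A, q) = 392 + 56*A (B(A, q) = 4*(14*(7 + A)) = 4*(98 + 14*A) = 392 + 56*A)
w(Y, C) = -Y (w(Y, C) = 0 - Y = -Y)
V(m, s) = -11 (V(m, s) = -11 + 0 = -11)
R(I, H) = -11
R(380, -682)/B(-312, 707) = -11/(392 + 56*(-312)) = -11/(392 - 17472) = -11/(-17080) = -11*(-1/17080) = 11/17080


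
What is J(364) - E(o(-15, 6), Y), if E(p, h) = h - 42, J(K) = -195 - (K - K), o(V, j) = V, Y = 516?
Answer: -669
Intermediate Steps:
J(K) = -195 (J(K) = -195 - 1*0 = -195 + 0 = -195)
E(p, h) = -42 + h
J(364) - E(o(-15, 6), Y) = -195 - (-42 + 516) = -195 - 1*474 = -195 - 474 = -669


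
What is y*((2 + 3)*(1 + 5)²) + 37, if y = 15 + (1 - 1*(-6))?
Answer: 3997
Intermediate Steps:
y = 22 (y = 15 + (1 + 6) = 15 + 7 = 22)
y*((2 + 3)*(1 + 5)²) + 37 = 22*((2 + 3)*(1 + 5)²) + 37 = 22*(5*6²) + 37 = 22*(5*36) + 37 = 22*180 + 37 = 3960 + 37 = 3997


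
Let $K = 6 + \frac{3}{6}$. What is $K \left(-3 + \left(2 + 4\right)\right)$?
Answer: $\frac{39}{2} \approx 19.5$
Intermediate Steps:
$K = \frac{13}{2}$ ($K = 6 + 3 \cdot \frac{1}{6} = 6 + \frac{1}{2} = \frac{13}{2} \approx 6.5$)
$K \left(-3 + \left(2 + 4\right)\right) = \frac{13 \left(-3 + \left(2 + 4\right)\right)}{2} = \frac{13 \left(-3 + 6\right)}{2} = \frac{13}{2} \cdot 3 = \frac{39}{2}$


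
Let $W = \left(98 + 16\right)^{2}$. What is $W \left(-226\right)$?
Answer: $-2937096$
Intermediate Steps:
$W = 12996$ ($W = 114^{2} = 12996$)
$W \left(-226\right) = 12996 \left(-226\right) = -2937096$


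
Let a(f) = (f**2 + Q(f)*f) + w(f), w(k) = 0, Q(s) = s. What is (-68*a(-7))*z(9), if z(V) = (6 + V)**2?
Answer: -1499400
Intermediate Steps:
a(f) = 2*f**2 (a(f) = (f**2 + f*f) + 0 = (f**2 + f**2) + 0 = 2*f**2 + 0 = 2*f**2)
(-68*a(-7))*z(9) = (-136*(-7)**2)*(6 + 9)**2 = -136*49*15**2 = -68*98*225 = -6664*225 = -1499400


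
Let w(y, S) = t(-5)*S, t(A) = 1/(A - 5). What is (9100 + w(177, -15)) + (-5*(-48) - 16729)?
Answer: -14775/2 ≈ -7387.5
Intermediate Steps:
t(A) = 1/(-5 + A)
w(y, S) = -S/10 (w(y, S) = S/(-5 - 5) = S/(-10) = -S/10)
(9100 + w(177, -15)) + (-5*(-48) - 16729) = (9100 - ⅒*(-15)) + (-5*(-48) - 16729) = (9100 + 3/2) + (240 - 16729) = 18203/2 - 16489 = -14775/2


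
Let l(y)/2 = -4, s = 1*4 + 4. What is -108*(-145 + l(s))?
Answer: 16524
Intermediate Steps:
s = 8 (s = 4 + 4 = 8)
l(y) = -8 (l(y) = 2*(-4) = -8)
-108*(-145 + l(s)) = -108*(-145 - 8) = -108*(-153) = 16524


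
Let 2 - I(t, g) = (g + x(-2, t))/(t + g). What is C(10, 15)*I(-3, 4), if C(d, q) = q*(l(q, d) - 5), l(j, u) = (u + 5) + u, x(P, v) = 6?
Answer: -2400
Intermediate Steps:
l(j, u) = 5 + 2*u (l(j, u) = (5 + u) + u = 5 + 2*u)
C(d, q) = 2*d*q (C(d, q) = q*((5 + 2*d) - 5) = q*(2*d) = 2*d*q)
I(t, g) = 2 - (6 + g)/(g + t) (I(t, g) = 2 - (g + 6)/(t + g) = 2 - (6 + g)/(g + t))
C(10, 15)*I(-3, 4) = (2*10*15)*((-6 + 4 + 2*(-3))/(4 - 3)) = 300*((-6 + 4 - 6)/1) = 300*(1*(-8)) = 300*(-8) = -2400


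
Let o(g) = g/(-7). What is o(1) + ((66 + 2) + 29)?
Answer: 678/7 ≈ 96.857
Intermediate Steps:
o(g) = -g/7 (o(g) = g*(-⅐) = -g/7)
o(1) + ((66 + 2) + 29) = -⅐*1 + ((66 + 2) + 29) = -⅐ + (68 + 29) = -⅐ + 97 = 678/7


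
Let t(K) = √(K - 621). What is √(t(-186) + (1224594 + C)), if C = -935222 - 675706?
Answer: √(-386334 + I*√807) ≈ 0.023 + 621.56*I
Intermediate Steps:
C = -1610928
t(K) = √(-621 + K)
√(t(-186) + (1224594 + C)) = √(√(-621 - 186) + (1224594 - 1610928)) = √(√(-807) - 386334) = √(I*√807 - 386334) = √(-386334 + I*√807)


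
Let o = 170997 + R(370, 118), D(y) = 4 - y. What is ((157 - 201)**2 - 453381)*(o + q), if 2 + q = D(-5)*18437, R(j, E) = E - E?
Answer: -152104460960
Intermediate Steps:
R(j, E) = 0
o = 170997 (o = 170997 + 0 = 170997)
q = 165931 (q = -2 + (4 - 1*(-5))*18437 = -2 + (4 + 5)*18437 = -2 + 9*18437 = -2 + 165933 = 165931)
((157 - 201)**2 - 453381)*(o + q) = ((157 - 201)**2 - 453381)*(170997 + 165931) = ((-44)**2 - 453381)*336928 = (1936 - 453381)*336928 = -451445*336928 = -152104460960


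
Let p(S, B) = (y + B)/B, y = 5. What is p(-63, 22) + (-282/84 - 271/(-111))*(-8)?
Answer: 146203/17094 ≈ 8.5529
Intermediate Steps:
p(S, B) = (5 + B)/B
p(-63, 22) + (-282/84 - 271/(-111))*(-8) = (5 + 22)/22 + (-282/84 - 271/(-111))*(-8) = (1/22)*27 + (-282*1/84 - 271*(-1/111))*(-8) = 27/22 + (-47/14 + 271/111)*(-8) = 27/22 - 1423/1554*(-8) = 27/22 + 5692/777 = 146203/17094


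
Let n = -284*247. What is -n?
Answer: 70148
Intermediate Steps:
n = -70148
-n = -1*(-70148) = 70148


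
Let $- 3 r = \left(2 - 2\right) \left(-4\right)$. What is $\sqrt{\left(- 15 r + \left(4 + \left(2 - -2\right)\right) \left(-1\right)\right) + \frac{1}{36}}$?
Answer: $\frac{i \sqrt{287}}{6} \approx 2.8235 i$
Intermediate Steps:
$r = 0$ ($r = - \frac{\left(2 - 2\right) \left(-4\right)}{3} = - \frac{0 \left(-4\right)}{3} = \left(- \frac{1}{3}\right) 0 = 0$)
$\sqrt{\left(- 15 r + \left(4 + \left(2 - -2\right)\right) \left(-1\right)\right) + \frac{1}{36}} = \sqrt{\left(\left(-15\right) 0 + \left(4 + \left(2 - -2\right)\right) \left(-1\right)\right) + \frac{1}{36}} = \sqrt{\left(0 + \left(4 + \left(2 + 2\right)\right) \left(-1\right)\right) + \frac{1}{36}} = \sqrt{\left(0 + \left(4 + 4\right) \left(-1\right)\right) + \frac{1}{36}} = \sqrt{\left(0 + 8 \left(-1\right)\right) + \frac{1}{36}} = \sqrt{\left(0 - 8\right) + \frac{1}{36}} = \sqrt{-8 + \frac{1}{36}} = \sqrt{- \frac{287}{36}} = \frac{i \sqrt{287}}{6}$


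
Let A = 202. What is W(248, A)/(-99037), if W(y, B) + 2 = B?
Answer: -200/99037 ≈ -0.0020194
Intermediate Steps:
W(y, B) = -2 + B
W(248, A)/(-99037) = (-2 + 202)/(-99037) = 200*(-1/99037) = -200/99037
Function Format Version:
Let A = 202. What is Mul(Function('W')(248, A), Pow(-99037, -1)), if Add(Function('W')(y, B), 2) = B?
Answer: Rational(-200, 99037) ≈ -0.0020194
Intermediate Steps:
Function('W')(y, B) = Add(-2, B)
Mul(Function('W')(248, A), Pow(-99037, -1)) = Mul(Add(-2, 202), Pow(-99037, -1)) = Mul(200, Rational(-1, 99037)) = Rational(-200, 99037)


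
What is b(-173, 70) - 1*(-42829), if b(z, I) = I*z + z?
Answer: 30546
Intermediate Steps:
b(z, I) = z + I*z
b(-173, 70) - 1*(-42829) = -173*(1 + 70) - 1*(-42829) = -173*71 + 42829 = -12283 + 42829 = 30546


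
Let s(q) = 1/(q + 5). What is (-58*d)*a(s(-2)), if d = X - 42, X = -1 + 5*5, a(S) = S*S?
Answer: 116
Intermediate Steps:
s(q) = 1/(5 + q)
a(S) = S**2
X = 24 (X = -1 + 25 = 24)
d = -18 (d = 24 - 42 = -18)
(-58*d)*a(s(-2)) = (-58*(-18))*(1/(5 - 2))**2 = 1044*(1/3)**2 = 1044*(1/9) = 116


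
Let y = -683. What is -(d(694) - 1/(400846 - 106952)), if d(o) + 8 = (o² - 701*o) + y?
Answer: 1630817807/293894 ≈ 5549.0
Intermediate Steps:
d(o) = -691 + o² - 701*o (d(o) = -8 + ((o² - 701*o) - 683) = -8 + (-683 + o² - 701*o) = -691 + o² - 701*o)
-(d(694) - 1/(400846 - 106952)) = -((-691 + 694² - 701*694) - 1/(400846 - 106952)) = -((-691 + 481636 - 486494) - 1/293894) = -(-5549 - 1*1/293894) = -(-5549 - 1/293894) = -1*(-1630817807/293894) = 1630817807/293894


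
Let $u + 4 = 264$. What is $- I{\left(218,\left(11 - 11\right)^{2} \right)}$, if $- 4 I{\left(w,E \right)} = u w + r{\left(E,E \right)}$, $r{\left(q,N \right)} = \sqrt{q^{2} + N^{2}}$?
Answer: $14170$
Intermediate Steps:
$u = 260$ ($u = -4 + 264 = 260$)
$r{\left(q,N \right)} = \sqrt{N^{2} + q^{2}}$
$I{\left(w,E \right)} = - 65 w - \frac{\sqrt{2} \sqrt{E^{2}}}{4}$ ($I{\left(w,E \right)} = - \frac{260 w + \sqrt{E^{2} + E^{2}}}{4} = - \frac{260 w + \sqrt{2 E^{2}}}{4} = - \frac{260 w + \sqrt{2} \sqrt{E^{2}}}{4} = - 65 w - \frac{\sqrt{2} \sqrt{E^{2}}}{4}$)
$- I{\left(218,\left(11 - 11\right)^{2} \right)} = - (\left(-65\right) 218 - \frac{\sqrt{2} \sqrt{\left(\left(11 - 11\right)^{2}\right)^{2}}}{4}) = - (-14170 - \frac{\sqrt{2} \sqrt{\left(0^{2}\right)^{2}}}{4}) = - (-14170 - \frac{\sqrt{2} \sqrt{0^{2}}}{4}) = - (-14170 - \frac{\sqrt{2} \sqrt{0}}{4}) = - (-14170 - \frac{1}{4} \sqrt{2} \cdot 0) = - (-14170 + 0) = \left(-1\right) \left(-14170\right) = 14170$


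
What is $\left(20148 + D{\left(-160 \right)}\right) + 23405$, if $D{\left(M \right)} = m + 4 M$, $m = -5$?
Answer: $42908$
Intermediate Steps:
$D{\left(M \right)} = -5 + 4 M$
$\left(20148 + D{\left(-160 \right)}\right) + 23405 = \left(20148 + \left(-5 + 4 \left(-160\right)\right)\right) + 23405 = \left(20148 - 645\right) + 23405 = 19503 + 23405 = 42908$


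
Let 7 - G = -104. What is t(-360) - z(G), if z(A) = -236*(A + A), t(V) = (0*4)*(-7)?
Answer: 52392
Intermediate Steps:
G = 111 (G = 7 - 1*(-104) = 7 + 104 = 111)
t(V) = 0 (t(V) = 0*(-7) = 0)
z(A) = -472*A
t(-360) - z(G) = 0 - (-472)*111 = 0 - 1*(-52392) = 0 + 52392 = 52392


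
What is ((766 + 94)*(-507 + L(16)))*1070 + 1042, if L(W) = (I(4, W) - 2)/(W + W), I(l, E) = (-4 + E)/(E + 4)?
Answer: -1866322467/4 ≈ -4.6658e+8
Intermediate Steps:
I(l, E) = (-4 + E)/(4 + E)
L(W) = (-2 + (-4 + W)/(4 + W))/(2*W) (L(W) = ((-4 + W)/(4 + W) - 2)/(W + W) = (-2 + (-4 + W)/(4 + W))/((2*W)) = (-2 + (-4 + W)/(4 + W))*(1/(2*W)) = (-2 + (-4 + W)/(4 + W))/(2*W))
((766 + 94)*(-507 + L(16)))*1070 + 1042 = ((766 + 94)*(-507 + (1/2)*(-12 - 1*16)/(16*(4 + 16))))*1070 + 1042 = (860*(-507 + (1/2)*(1/16)*(-12 - 16)/20))*1070 + 1042 = (860*(-507 + (1/2)*(1/16)*(1/20)*(-28)))*1070 + 1042 = (860*(-507 - 7/160))*1070 + 1042 = (860*(-81127/160))*1070 + 1042 = -3488461/8*1070 + 1042 = -1866326635/4 + 1042 = -1866322467/4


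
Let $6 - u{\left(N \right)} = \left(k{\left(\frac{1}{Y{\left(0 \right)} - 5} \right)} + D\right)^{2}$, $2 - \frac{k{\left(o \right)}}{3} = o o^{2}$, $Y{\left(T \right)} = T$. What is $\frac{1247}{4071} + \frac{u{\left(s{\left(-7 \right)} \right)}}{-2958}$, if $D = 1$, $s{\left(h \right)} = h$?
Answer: $\frac{10065232294}{31359421875} \approx 0.32096$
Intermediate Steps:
$k{\left(o \right)} = 6 - 3 o^{3}$ ($k{\left(o \right)} = 6 - 3 o o^{2} = 6 - 3 o^{3}$)
$u{\left(N \right)} = - \frac{677134}{15625}$ ($u{\left(N \right)} = 6 - \left(\left(6 - 3 \left(\frac{1}{0 - 5}\right)^{3}\right) + 1\right)^{2} = 6 - \left(\left(6 - 3 \left(\frac{1}{-5}\right)^{3}\right) + 1\right)^{2} = 6 - \left(\left(6 - 3 \left(- \frac{1}{5}\right)^{3}\right) + 1\right)^{2} = 6 - \left(\left(6 - - \frac{3}{125}\right) + 1\right)^{2} = 6 - \left(\left(6 + \frac{3}{125}\right) + 1\right)^{2} = 6 - \left(\frac{753}{125} + 1\right)^{2} = 6 - \left(\frac{878}{125}\right)^{2} = 6 - \frac{770884}{15625} = - \frac{677134}{15625}$)
$\frac{1247}{4071} + \frac{u{\left(s{\left(-7 \right)} \right)}}{-2958} = \frac{1247}{4071} - \frac{677134}{15625 \left(-2958\right)} = 1247 \cdot \frac{1}{4071} - - \frac{338567}{23109375} = \frac{1247}{4071} + \frac{338567}{23109375} = \frac{10065232294}{31359421875}$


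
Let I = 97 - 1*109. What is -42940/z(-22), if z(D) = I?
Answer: 10735/3 ≈ 3578.3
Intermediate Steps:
I = -12 (I = 97 - 109 = -12)
z(D) = -12
-42940/z(-22) = -42940/(-12) = -42940*(-1/12) = 10735/3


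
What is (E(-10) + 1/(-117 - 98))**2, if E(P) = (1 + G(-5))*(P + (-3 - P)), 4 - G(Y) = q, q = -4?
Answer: 33709636/46225 ≈ 729.25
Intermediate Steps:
G(Y) = 8 (G(Y) = 4 - 1*(-4) = 4 + 4 = 8)
E(P) = -27 (E(P) = (1 + 8)*(P + (-3 - P)) = 9*(-3) = -27)
(E(-10) + 1/(-117 - 98))**2 = (-27 + 1/(-117 - 98))**2 = (-27 + 1/(-215))**2 = (-27 - 1/215)**2 = (-5806/215)**2 = 33709636/46225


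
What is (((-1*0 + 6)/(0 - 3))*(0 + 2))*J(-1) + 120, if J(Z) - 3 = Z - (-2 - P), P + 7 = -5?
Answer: 152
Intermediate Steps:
P = -12 (P = -7 - 5 = -12)
J(Z) = -7 + Z (J(Z) = 3 + (Z - (-2 - 1*(-12))) = 3 + (Z - (-2 + 12)) = 3 + (Z - 1*10) = 3 + (Z - 10) = 3 + (-10 + Z) = -7 + Z)
(((-1*0 + 6)/(0 - 3))*(0 + 2))*J(-1) + 120 = (((-1*0 + 6)/(0 - 3))*(0 + 2))*(-7 - 1) + 120 = (((0 + 6)/(-3))*2)*(-8) + 120 = ((6*(-⅓))*2)*(-8) + 120 = -2*2*(-8) + 120 = -4*(-8) + 120 = 32 + 120 = 152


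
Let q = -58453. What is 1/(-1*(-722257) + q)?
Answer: 1/663804 ≈ 1.5065e-6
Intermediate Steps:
1/(-1*(-722257) + q) = 1/(-1*(-722257) - 58453) = 1/(722257 - 58453) = 1/663804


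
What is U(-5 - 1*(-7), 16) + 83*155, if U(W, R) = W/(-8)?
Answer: 51459/4 ≈ 12865.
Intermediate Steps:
U(W, R) = -W/8 (U(W, R) = W*(-⅛) = -W/8)
U(-5 - 1*(-7), 16) + 83*155 = -(-5 - 1*(-7))/8 + 83*155 = -(-5 + 7)/8 + 12865 = -⅛*2 + 12865 = -¼ + 12865 = 51459/4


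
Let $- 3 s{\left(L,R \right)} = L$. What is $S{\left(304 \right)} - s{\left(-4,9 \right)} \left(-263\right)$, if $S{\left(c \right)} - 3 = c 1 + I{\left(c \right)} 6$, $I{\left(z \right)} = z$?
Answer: $\frac{7445}{3} \approx 2481.7$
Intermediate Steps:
$s{\left(L,R \right)} = - \frac{L}{3}$
$S{\left(c \right)} = 3 + 7 c$ ($S{\left(c \right)} = 3 + \left(c 1 + c 6\right) = 3 + \left(c + 6 c\right) = 3 + 7 c$)
$S{\left(304 \right)} - s{\left(-4,9 \right)} \left(-263\right) = \left(3 + 7 \cdot 304\right) - \left(- \frac{1}{3}\right) \left(-4\right) \left(-263\right) = \left(3 + 2128\right) - \frac{4}{3} \left(-263\right) = 2131 - - \frac{1052}{3} = 2131 + \frac{1052}{3} = \frac{7445}{3}$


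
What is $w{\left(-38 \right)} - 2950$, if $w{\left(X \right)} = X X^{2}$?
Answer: $-57822$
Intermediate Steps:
$w{\left(X \right)} = X^{3}$
$w{\left(-38 \right)} - 2950 = \left(-38\right)^{3} - 2950 = -54872 - 2950 = -57822$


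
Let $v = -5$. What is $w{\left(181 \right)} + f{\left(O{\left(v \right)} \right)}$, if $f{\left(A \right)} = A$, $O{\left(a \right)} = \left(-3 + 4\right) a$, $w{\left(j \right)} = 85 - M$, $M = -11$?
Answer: $91$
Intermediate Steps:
$w{\left(j \right)} = 96$ ($w{\left(j \right)} = 85 - -11 = 85 + 11 = 96$)
$O{\left(a \right)} = a$ ($O{\left(a \right)} = 1 a = a$)
$w{\left(181 \right)} + f{\left(O{\left(v \right)} \right)} = 96 - 5 = 91$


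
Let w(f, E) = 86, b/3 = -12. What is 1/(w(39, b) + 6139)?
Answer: 1/6225 ≈ 0.00016064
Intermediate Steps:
b = -36 (b = 3*(-12) = -36)
1/(w(39, b) + 6139) = 1/(86 + 6139) = 1/6225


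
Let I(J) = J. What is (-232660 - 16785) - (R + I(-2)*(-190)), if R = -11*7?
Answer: -249748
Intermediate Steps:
R = -77
(-232660 - 16785) - (R + I(-2)*(-190)) = (-232660 - 16785) - (-77 - 2*(-190)) = -249445 - (-77 + 380) = -249445 - 1*303 = -249445 - 303 = -249748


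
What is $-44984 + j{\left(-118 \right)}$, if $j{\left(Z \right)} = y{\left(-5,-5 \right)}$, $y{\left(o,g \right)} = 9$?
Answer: $-44975$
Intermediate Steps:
$j{\left(Z \right)} = 9$
$-44984 + j{\left(-118 \right)} = -44984 + 9 = -44975$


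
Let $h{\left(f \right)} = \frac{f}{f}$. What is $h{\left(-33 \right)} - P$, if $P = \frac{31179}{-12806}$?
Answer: $\frac{2315}{674} \approx 3.4347$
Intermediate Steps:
$h{\left(f \right)} = 1$
$P = - \frac{1641}{674}$ ($P = 31179 \left(- \frac{1}{12806}\right) = - \frac{1641}{674} \approx -2.4347$)
$h{\left(-33 \right)} - P = 1 - - \frac{1641}{674} = 1 + \frac{1641}{674} = \frac{2315}{674}$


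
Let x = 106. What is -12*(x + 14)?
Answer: -1440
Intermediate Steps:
-12*(x + 14) = -12*(106 + 14) = -12*120 = -1440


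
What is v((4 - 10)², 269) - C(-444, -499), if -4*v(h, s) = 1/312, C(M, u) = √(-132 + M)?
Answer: -1/1248 - 24*I ≈ -0.00080128 - 24.0*I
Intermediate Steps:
v(h, s) = -1/1248 (v(h, s) = -¼/312 = -¼*1/312 = -1/1248)
v((4 - 10)², 269) - C(-444, -499) = -1/1248 - √(-132 - 444) = -1/1248 - √(-576) = -1/1248 - 24*I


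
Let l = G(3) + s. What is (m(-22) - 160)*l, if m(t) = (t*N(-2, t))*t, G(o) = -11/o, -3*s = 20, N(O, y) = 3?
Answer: -40052/3 ≈ -13351.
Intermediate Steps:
s = -20/3 (s = -⅓*20 = -20/3 ≈ -6.6667)
m(t) = 3*t² (m(t) = (t*3)*t = (3*t)*t = 3*t²)
l = -31/3 (l = -11/3 - 20/3 = -31/3 ≈ -10.333)
(m(-22) - 160)*l = (3*(-22)² - 160)*(-31/3) = (3*484 - 160)*(-31/3) = (1452 - 160)*(-31/3) = 1292*(-31/3) = -40052/3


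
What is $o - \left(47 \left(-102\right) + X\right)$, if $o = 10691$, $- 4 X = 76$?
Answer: $15504$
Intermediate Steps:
$X = -19$ ($X = \left(- \frac{1}{4}\right) 76 = -19$)
$o - \left(47 \left(-102\right) + X\right) = 10691 - \left(47 \left(-102\right) - 19\right) = 10691 - \left(-4794 - 19\right) = 10691 - -4813 = 10691 + 4813 = 15504$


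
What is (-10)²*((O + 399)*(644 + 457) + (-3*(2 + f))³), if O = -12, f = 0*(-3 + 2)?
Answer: 42587100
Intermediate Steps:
f = 0 (f = 0*(-1) = 0)
(-10)²*((O + 399)*(644 + 457) + (-3*(2 + f))³) = (-10)²*((-12 + 399)*(644 + 457) + (-3*(2 + 0))³) = 100*(387*1101 + (-3*2)³) = 100*(426087 + (-6)³) = 100*(426087 - 216) = 100*425871 = 42587100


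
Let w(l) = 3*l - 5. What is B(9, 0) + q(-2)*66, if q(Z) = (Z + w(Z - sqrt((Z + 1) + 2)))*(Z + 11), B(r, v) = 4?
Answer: -9500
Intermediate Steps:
w(l) = -5 + 3*l
q(Z) = (11 + Z)*(-5 - 3*sqrt(3 + Z) + 4*Z) (q(Z) = (Z + (-5 + 3*(Z - sqrt((Z + 1) + 2))))*(Z + 11) = (Z + (-5 + 3*(Z - sqrt((1 + Z) + 2))))*(11 + Z) = (Z + (-5 + 3*(Z - sqrt(3 + Z))))*(11 + Z) = (Z + (-5 + (-3*sqrt(3 + Z) + 3*Z)))*(11 + Z) = (Z + (-5 - 3*sqrt(3 + Z) + 3*Z))*(11 + Z) = (-5 - 3*sqrt(3 + Z) + 4*Z)*(11 + Z) = (11 + Z)*(-5 - 3*sqrt(3 + Z) + 4*Z))
B(9, 0) + q(-2)*66 = 4 + (-55 - 33*sqrt(3 - 2) + 4*(-2)**2 + 39*(-2) - 3*(-2)*sqrt(3 - 2))*66 = 4 + (-55 - 33*sqrt(1) + 4*4 - 78 - 3*(-2)*sqrt(1))*66 = 4 + (-55 - 33*1 + 16 - 78 - 3*(-2)*1)*66 = 4 + (-55 - 33 + 16 - 78 + 6)*66 = 4 - 144*66 = 4 - 9504 = -9500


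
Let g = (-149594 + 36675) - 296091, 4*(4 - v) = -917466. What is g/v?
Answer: -818020/458741 ≈ -1.7832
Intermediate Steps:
v = 458741/2 (v = 4 - 1/4*(-917466) = 4 + 458733/2 = 458741/2 ≈ 2.2937e+5)
g = -409010 (g = -112919 - 296091 = -409010)
g/v = -409010/458741/2 = -409010*2/458741 = -818020/458741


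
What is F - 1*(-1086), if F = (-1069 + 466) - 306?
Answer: 177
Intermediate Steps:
F = -909 (F = -603 - 306 = -909)
F - 1*(-1086) = -909 - 1*(-1086) = -909 + 1086 = 177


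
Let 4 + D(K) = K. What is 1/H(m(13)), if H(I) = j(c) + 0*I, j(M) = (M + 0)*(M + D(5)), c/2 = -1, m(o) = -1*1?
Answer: 1/2 ≈ 0.50000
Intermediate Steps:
D(K) = -4 + K
m(o) = -1
c = -2 (c = 2*(-1) = -2)
j(M) = M*(1 + M) (j(M) = (M + 0)*(M + (-4 + 5)) = M*(M + 1) = M*(1 + M))
H(I) = 2 (H(I) = -2*(1 - 2) + 0*I = -2*(-1) + 0 = 2 + 0 = 2)
1/H(m(13)) = 1/2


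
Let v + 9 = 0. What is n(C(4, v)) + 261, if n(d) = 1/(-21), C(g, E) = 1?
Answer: 5480/21 ≈ 260.95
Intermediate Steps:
v = -9 (v = -9 + 0 = -9)
n(d) = -1/21
n(C(4, v)) + 261 = -1/21 + 261 = 5480/21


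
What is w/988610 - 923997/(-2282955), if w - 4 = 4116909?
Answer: 687479986139/150463476170 ≈ 4.5691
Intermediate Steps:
w = 4116913 (w = 4 + 4116909 = 4116913)
w/988610 - 923997/(-2282955) = 4116913/988610 - 923997/(-2282955) = 4116913*(1/988610) - 923997*(-1/2282955) = 4116913/988610 + 307999/760985 = 687479986139/150463476170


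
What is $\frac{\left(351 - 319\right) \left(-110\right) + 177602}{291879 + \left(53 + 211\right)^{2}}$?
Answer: $\frac{174082}{361575} \approx 0.48145$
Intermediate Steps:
$\frac{\left(351 - 319\right) \left(-110\right) + 177602}{291879 + \left(53 + 211\right)^{2}} = \frac{32 \left(-110\right) + 177602}{291879 + 264^{2}} = \frac{-3520 + 177602}{291879 + 69696} = \frac{174082}{361575}$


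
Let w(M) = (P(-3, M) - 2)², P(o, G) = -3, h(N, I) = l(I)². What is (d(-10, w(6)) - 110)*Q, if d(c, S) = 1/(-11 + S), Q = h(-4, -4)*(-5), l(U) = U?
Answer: 61560/7 ≈ 8794.3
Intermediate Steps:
h(N, I) = I²
w(M) = 25 (w(M) = (-3 - 2)² = (-5)² = 25)
Q = -80 (Q = (-4)²*(-5) = 16*(-5) = -80)
(d(-10, w(6)) - 110)*Q = (1/(-11 + 25) - 110)*(-80) = (1/14 - 110)*(-80) = -1539/14*(-80) = 61560/7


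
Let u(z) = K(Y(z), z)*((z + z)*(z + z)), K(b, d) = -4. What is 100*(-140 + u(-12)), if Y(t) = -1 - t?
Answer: -244400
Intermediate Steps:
u(z) = -16*z² (u(z) = -4*(z + z)*(z + z) = -4*2*z*2*z = -16*z²)
100*(-140 + u(-12)) = 100*(-140 - 16*(-12)²) = 100*(-140 - 16*144) = 100*(-140 - 2304) = 100*(-2444) = -244400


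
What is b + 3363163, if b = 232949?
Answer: 3596112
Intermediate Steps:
b + 3363163 = 232949 + 3363163 = 3596112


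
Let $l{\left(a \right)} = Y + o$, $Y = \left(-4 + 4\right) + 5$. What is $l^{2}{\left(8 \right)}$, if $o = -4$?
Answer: $1$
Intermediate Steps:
$Y = 5$ ($Y = 0 + 5 = 5$)
$l{\left(a \right)} = 1$ ($l{\left(a \right)} = 5 - 4 = 1$)
$l^{2}{\left(8 \right)} = 1^{2} = 1$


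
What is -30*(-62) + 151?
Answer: 2011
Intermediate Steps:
-30*(-62) + 151 = 1860 + 151 = 2011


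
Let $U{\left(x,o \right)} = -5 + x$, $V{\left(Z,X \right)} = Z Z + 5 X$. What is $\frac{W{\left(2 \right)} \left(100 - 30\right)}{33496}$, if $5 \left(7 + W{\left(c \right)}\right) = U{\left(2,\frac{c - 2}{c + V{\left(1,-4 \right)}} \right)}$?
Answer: $- \frac{133}{8374} \approx -0.015882$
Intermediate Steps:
$V{\left(Z,X \right)} = Z^{2} + 5 X$
$W{\left(c \right)} = - \frac{38}{5}$ ($W{\left(c \right)} = -7 + \frac{-5 + 2}{5} = -7 + \frac{1}{5} \left(-3\right) = -7 - \frac{3}{5} = - \frac{38}{5}$)
$\frac{W{\left(2 \right)} \left(100 - 30\right)}{33496} = \frac{\left(- \frac{38}{5}\right) \left(100 - 30\right)}{33496} = \left(- \frac{38}{5}\right) 70 \cdot \frac{1}{33496} = \left(-532\right) \frac{1}{33496} = - \frac{133}{8374}$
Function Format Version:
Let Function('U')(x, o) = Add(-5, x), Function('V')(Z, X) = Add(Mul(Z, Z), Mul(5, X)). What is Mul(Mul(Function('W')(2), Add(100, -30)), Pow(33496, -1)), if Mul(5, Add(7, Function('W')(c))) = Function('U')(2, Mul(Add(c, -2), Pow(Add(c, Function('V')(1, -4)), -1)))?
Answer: Rational(-133, 8374) ≈ -0.015882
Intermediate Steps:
Function('V')(Z, X) = Add(Pow(Z, 2), Mul(5, X))
Function('W')(c) = Rational(-38, 5) (Function('W')(c) = Add(-7, Mul(Rational(1, 5), Add(-5, 2))) = Add(-7, Mul(Rational(1, 5), -3)) = Add(-7, Rational(-3, 5)) = Rational(-38, 5))
Mul(Mul(Function('W')(2), Add(100, -30)), Pow(33496, -1)) = Mul(Mul(Rational(-38, 5), Add(100, -30)), Pow(33496, -1)) = Mul(Mul(Rational(-38, 5), 70), Rational(1, 33496)) = Mul(-532, Rational(1, 33496)) = Rational(-133, 8374)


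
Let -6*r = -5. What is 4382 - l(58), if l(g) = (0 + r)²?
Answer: 157727/36 ≈ 4381.3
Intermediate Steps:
r = ⅚ (r = -⅙*(-5) = ⅚ ≈ 0.83333)
l(g) = 25/36 (l(g) = (0 + ⅚)² = (⅚)² = 25/36)
4382 - l(58) = 4382 - 1*25/36 = 4382 - 25/36 = 157727/36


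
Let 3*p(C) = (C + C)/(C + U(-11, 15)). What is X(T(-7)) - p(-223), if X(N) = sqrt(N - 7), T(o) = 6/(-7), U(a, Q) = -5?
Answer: -223/342 + I*sqrt(385)/7 ≈ -0.65205 + 2.8031*I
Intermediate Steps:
T(o) = -6/7 (T(o) = 6*(-1/7) = -6/7)
X(N) = sqrt(-7 + N)
p(C) = 2*C/(3*(-5 + C)) (p(C) = ((C + C)/(C - 5))/3 = ((2*C)/(-5 + C))/3 = (2*C/(-5 + C))/3 = 2*C/(3*(-5 + C)))
X(T(-7)) - p(-223) = sqrt(-7 - 6/7) - 2*(-223)/(3*(-5 - 223)) = sqrt(-55/7) - 2*(-223)/(3*(-228)) = I*sqrt(385)/7 - 2*(-223)*(-1)/(3*228) = I*sqrt(385)/7 - 1*223/342 = I*sqrt(385)/7 - 223/342 = -223/342 + I*sqrt(385)/7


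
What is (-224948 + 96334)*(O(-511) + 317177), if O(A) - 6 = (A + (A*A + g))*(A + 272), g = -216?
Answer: 7963390851562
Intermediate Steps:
O(A) = 6 + (272 + A)*(-216 + A + A²) (O(A) = 6 + (A + (A*A - 216))*(A + 272) = 6 + (A + (A² - 216))*(272 + A) = 6 + (A + (-216 + A²))*(272 + A) = 6 + (-216 + A + A²)*(272 + A) = 6 + (272 + A)*(-216 + A + A²))
(-224948 + 96334)*(O(-511) + 317177) = (-224948 + 96334)*((-58746 + (-511)³ + 56*(-511) + 273*(-511)²) + 317177) = -128614*((-58746 - 133432831 - 28616 + 273*261121) + 317177) = -128614*((-58746 - 133432831 - 28616 + 71286033) + 317177) = -128614*(-62234160 + 317177) = -128614*(-61916983) = 7963390851562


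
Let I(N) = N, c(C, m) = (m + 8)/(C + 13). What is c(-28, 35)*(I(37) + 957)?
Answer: -42742/15 ≈ -2849.5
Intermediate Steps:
c(C, m) = (8 + m)/(13 + C)
c(-28, 35)*(I(37) + 957) = ((8 + 35)/(13 - 28))*(37 + 957) = (43/(-15))*994 = -1/15*43*994 = -43/15*994 = -42742/15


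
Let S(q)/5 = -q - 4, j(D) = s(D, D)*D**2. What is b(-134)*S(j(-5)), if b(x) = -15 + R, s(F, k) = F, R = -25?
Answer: -24200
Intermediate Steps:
b(x) = -40 (b(x) = -15 - 25 = -40)
j(D) = D**3 (j(D) = D*D**2 = D**3)
S(q) = -20 - 5*q (S(q) = 5*(-q - 4) = 5*(-4 - q) = -20 - 5*q)
b(-134)*S(j(-5)) = -40*(-20 - 5*(-5)**3) = -40*(-20 - 5*(-125)) = -40*(-20 + 625) = -40*605 = -24200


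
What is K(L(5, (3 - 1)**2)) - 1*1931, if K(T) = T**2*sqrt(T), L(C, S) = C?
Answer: -1931 + 25*sqrt(5) ≈ -1875.1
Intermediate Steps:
K(T) = T**(5/2)
K(L(5, (3 - 1)**2)) - 1*1931 = 5**(5/2) - 1*1931 = 25*sqrt(5) - 1931 = -1931 + 25*sqrt(5)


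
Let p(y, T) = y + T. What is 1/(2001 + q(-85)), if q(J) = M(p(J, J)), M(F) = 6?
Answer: 1/2007 ≈ 0.00049826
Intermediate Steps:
p(y, T) = T + y
q(J) = 6
1/(2001 + q(-85)) = 1/(2001 + 6) = 1/2007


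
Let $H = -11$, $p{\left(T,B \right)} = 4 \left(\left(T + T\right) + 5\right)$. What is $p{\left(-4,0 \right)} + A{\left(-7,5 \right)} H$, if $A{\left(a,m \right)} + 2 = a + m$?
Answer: $32$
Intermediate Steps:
$p{\left(T,B \right)} = 20 + 8 T$ ($p{\left(T,B \right)} = 4 \left(2 T + 5\right) = 4 \left(5 + 2 T\right) = 20 + 8 T$)
$A{\left(a,m \right)} = -2 + a + m$ ($A{\left(a,m \right)} = -2 + \left(a + m\right) = -2 + a + m$)
$p{\left(-4,0 \right)} + A{\left(-7,5 \right)} H = \left(20 + 8 \left(-4\right)\right) + \left(-2 - 7 + 5\right) \left(-11\right) = \left(20 - 32\right) - -44 = -12 + 44 = 32$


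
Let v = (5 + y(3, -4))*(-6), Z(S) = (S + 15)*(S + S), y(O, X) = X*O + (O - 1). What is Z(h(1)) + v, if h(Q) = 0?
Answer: 30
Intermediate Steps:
y(O, X) = -1 + O + O*X (y(O, X) = O*X + (-1 + O) = -1 + O + O*X)
Z(S) = 2*S*(15 + S) (Z(S) = (15 + S)*(2*S) = 2*S*(15 + S))
v = 30 (v = (5 + (-1 + 3 + 3*(-4)))*(-6) = (5 + (-1 + 3 - 12))*(-6) = (5 - 10)*(-6) = -5*(-6) = 30)
Z(h(1)) + v = 2*0*(15 + 0) + 30 = 2*0*15 + 30 = 0 + 30 = 30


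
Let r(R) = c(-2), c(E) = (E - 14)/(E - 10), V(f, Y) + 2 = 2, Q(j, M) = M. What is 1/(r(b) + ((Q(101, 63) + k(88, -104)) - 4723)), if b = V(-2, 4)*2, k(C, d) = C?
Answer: -3/13712 ≈ -0.00021879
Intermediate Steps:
V(f, Y) = 0 (V(f, Y) = -2 + 2 = 0)
c(E) = (-14 + E)/(-10 + E)
b = 0 (b = 0*2 = 0)
r(R) = 4/3 (r(R) = (-14 - 2)/(-10 - 2) = -16/(-12) = -1/12*(-16) = 4/3)
1/(r(b) + ((Q(101, 63) + k(88, -104)) - 4723)) = 1/(4/3 + ((63 + 88) - 4723)) = 1/(4/3 + (151 - 4723)) = 1/(4/3 - 4572) = 1/(-13712/3) = -3/13712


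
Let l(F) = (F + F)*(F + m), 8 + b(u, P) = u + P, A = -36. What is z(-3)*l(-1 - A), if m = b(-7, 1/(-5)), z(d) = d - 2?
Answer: -6930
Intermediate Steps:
b(u, P) = -8 + P + u (b(u, P) = -8 + (u + P) = -8 + (P + u) = -8 + P + u)
z(d) = -2 + d
m = -76/5 (m = -8 + 1/(-5) - 7 = -8 - ⅕ - 7 = -76/5 ≈ -15.200)
l(F) = 2*F*(-76/5 + F) (l(F) = (F + F)*(F - 76/5) = (2*F)*(-76/5 + F) = 2*F*(-76/5 + F))
z(-3)*l(-1 - A) = (-2 - 3)*(2*(-1 - 1*(-36))*(-76 + 5*(-1 - 1*(-36)))/5) = -2*(-1 + 36)*(-76 + 5*(-1 + 36)) = -2*35*(-76 + 5*35) = -2*35*(-76 + 175) = -2*35*99 = -5*1386 = -6930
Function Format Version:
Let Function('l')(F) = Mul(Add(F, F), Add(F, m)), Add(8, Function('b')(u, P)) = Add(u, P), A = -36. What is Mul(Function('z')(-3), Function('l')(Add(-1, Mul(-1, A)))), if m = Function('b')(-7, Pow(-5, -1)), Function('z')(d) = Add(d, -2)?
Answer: -6930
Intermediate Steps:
Function('b')(u, P) = Add(-8, P, u) (Function('b')(u, P) = Add(-8, Add(u, P)) = Add(-8, Add(P, u)) = Add(-8, P, u))
Function('z')(d) = Add(-2, d)
m = Rational(-76, 5) (m = Add(-8, Pow(-5, -1), -7) = Add(-8, Rational(-1, 5), -7) = Rational(-76, 5) ≈ -15.200)
Function('l')(F) = Mul(2, F, Add(Rational(-76, 5), F)) (Function('l')(F) = Mul(Add(F, F), Add(F, Rational(-76, 5))) = Mul(Mul(2, F), Add(Rational(-76, 5), F)) = Mul(2, F, Add(Rational(-76, 5), F)))
Mul(Function('z')(-3), Function('l')(Add(-1, Mul(-1, A)))) = Mul(Add(-2, -3), Mul(Rational(2, 5), Add(-1, Mul(-1, -36)), Add(-76, Mul(5, Add(-1, Mul(-1, -36)))))) = Mul(-5, Mul(Rational(2, 5), Add(-1, 36), Add(-76, Mul(5, Add(-1, 36))))) = Mul(-5, Mul(Rational(2, 5), 35, Add(-76, Mul(5, 35)))) = Mul(-5, Mul(Rational(2, 5), 35, Add(-76, 175))) = Mul(-5, Mul(Rational(2, 5), 35, 99)) = Mul(-5, 1386) = -6930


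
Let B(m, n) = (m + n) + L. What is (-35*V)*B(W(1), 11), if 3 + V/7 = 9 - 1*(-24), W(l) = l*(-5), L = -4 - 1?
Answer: -7350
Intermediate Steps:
L = -5
W(l) = -5*l
B(m, n) = -5 + m + n (B(m, n) = (m + n) - 5 = -5 + m + n)
V = 210 (V = -21 + 7*(9 - 1*(-24)) = -21 + 7*(9 + 24) = -21 + 7*33 = -21 + 231 = 210)
(-35*V)*B(W(1), 11) = (-35*210)*(-5 - 5*1 + 11) = -7350*(-5 - 5 + 11) = -7350*1 = -7350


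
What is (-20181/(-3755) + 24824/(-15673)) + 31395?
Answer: 1847885233118/58852115 ≈ 31399.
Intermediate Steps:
(-20181/(-3755) + 24824/(-15673)) + 31395 = (-20181*(-1/3755) + 24824*(-1/15673)) + 31395 = (20181/3755 - 24824/15673) + 31395 = 223082693/58852115 + 31395 = 1847885233118/58852115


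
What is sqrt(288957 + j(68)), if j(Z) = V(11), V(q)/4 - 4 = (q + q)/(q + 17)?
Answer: sqrt(14159831)/7 ≈ 537.57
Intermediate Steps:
V(q) = 16 + 8*q/(17 + q) (V(q) = 16 + 4*((q + q)/(q + 17)) = 16 + 4*((2*q)/(17 + q)) = 16 + 4*(2*q/(17 + q)) = 16 + 8*q/(17 + q))
j(Z) = 134/7 (j(Z) = 8*(34 + 3*11)/(17 + 11) = 8*(34 + 33)/28 = 8*(1/28)*67 = 134/7)
sqrt(288957 + j(68)) = sqrt(288957 + 134/7) = sqrt(2022833/7) = sqrt(14159831)/7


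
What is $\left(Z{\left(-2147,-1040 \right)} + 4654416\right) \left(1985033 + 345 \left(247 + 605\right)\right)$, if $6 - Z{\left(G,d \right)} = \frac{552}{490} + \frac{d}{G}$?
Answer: $\frac{5579598066479876134}{526015} \approx 1.0607 \cdot 10^{13}$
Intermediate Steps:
$Z{\left(G,d \right)} = \frac{1194}{245} - \frac{d}{G}$ ($Z{\left(G,d \right)} = 6 - \left(\frac{552}{490} + \frac{d}{G}\right) = 6 - \left(552 \cdot \frac{1}{490} + \frac{d}{G}\right) = 6 - \left(\frac{276}{245} + \frac{d}{G}\right) = \frac{1194}{245} - \frac{d}{G}$)
$\left(Z{\left(-2147,-1040 \right)} + 4654416\right) \left(1985033 + 345 \left(247 + 605\right)\right) = \left(\left(\frac{1194}{245} - - \frac{1040}{-2147}\right) + 4654416\right) \left(1985033 + 345 \left(247 + 605\right)\right) = \left(\left(\frac{1194}{245} - \left(-1040\right) \left(- \frac{1}{2147}\right)\right) + 4654416\right) \left(1985033 + 345 \cdot 852\right) = \left(\left(\frac{1194}{245} - \frac{1040}{2147}\right) + 4654416\right) \left(1985033 + 293940\right) = \left(\frac{2308718}{526015} + 4654416\right) 2278973 = \frac{2448294940958}{526015} \cdot 2278973 = \frac{5579598066479876134}{526015}$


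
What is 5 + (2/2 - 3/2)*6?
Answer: 2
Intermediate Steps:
5 + (2/2 - 3/2)*6 = 5 + (2*(½) - 3*½)*6 = 5 + (1 - 3/2)*6 = 5 - ½*6 = 5 - 3 = 2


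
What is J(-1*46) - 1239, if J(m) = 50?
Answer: -1189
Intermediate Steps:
J(-1*46) - 1239 = 50 - 1239 = -1189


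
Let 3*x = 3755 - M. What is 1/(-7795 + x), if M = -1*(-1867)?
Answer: -3/21497 ≈ -0.00013955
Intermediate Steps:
M = 1867
x = 1888/3 (x = (3755 - 1*1867)/3 = (3755 - 1867)/3 = (1/3)*1888 = 1888/3 ≈ 629.33)
1/(-7795 + x) = 1/(-7795 + 1888/3) = 1/(-21497/3) = -3/21497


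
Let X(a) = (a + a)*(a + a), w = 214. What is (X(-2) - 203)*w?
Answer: -40018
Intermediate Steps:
X(a) = 4*a² (X(a) = (2*a)*(2*a) = 4*a²)
(X(-2) - 203)*w = (4*(-2)² - 203)*214 = (4*4 - 203)*214 = (16 - 203)*214 = -187*214 = -40018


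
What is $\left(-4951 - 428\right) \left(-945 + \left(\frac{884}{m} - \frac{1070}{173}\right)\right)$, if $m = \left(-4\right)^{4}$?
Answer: $\frac{56443390773}{11072} \approx 5.0978 \cdot 10^{6}$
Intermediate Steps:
$m = 256$
$\left(-4951 - 428\right) \left(-945 + \left(\frac{884}{m} - \frac{1070}{173}\right)\right) = \left(-4951 - 428\right) \left(-945 + \left(\frac{884}{256} - \frac{1070}{173}\right)\right) = - 5379 \left(-945 + \left(884 \cdot \frac{1}{256} - \frac{1070}{173}\right)\right) = - 5379 \left(-945 + \left(\frac{221}{64} - \frac{1070}{173}\right)\right) = - 5379 \left(-945 - \frac{30247}{11072}\right) = \left(-5379\right) \left(- \frac{10493287}{11072}\right) = \frac{56443390773}{11072}$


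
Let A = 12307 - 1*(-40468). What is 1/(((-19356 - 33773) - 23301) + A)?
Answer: -1/23655 ≈ -4.2274e-5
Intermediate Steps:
A = 52775 (A = 12307 + 40468 = 52775)
1/(((-19356 - 33773) - 23301) + A) = 1/(((-19356 - 33773) - 23301) + 52775) = 1/((-53129 - 23301) + 52775) = 1/(-76430 + 52775) = 1/(-23655) = -1/23655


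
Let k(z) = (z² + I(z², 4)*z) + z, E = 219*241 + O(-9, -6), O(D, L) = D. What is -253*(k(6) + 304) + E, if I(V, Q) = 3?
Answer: -39322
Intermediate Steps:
E = 52770 (E = 219*241 - 9 = 52779 - 9 = 52770)
k(z) = z² + 4*z (k(z) = (z² + 3*z) + z = z² + 4*z)
-253*(k(6) + 304) + E = -253*(6*(4 + 6) + 304) + 52770 = -253*(6*10 + 304) + 52770 = -253*(60 + 304) + 52770 = -253*364 + 52770 = -92092 + 52770 = -39322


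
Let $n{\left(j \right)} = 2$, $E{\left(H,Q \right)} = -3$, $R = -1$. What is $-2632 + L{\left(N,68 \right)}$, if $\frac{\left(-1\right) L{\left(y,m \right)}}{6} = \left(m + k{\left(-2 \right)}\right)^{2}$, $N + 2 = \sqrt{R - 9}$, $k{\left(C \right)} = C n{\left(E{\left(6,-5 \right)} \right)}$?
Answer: $-27208$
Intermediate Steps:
$k{\left(C \right)} = 2 C$ ($k{\left(C \right)} = C 2 = 2 C$)
$N = -2 + i \sqrt{10}$ ($N = -2 + \sqrt{-1 - 9} = -2 + \sqrt{-10} = -2 + i \sqrt{10} \approx -2.0 + 3.1623 i$)
$L{\left(y,m \right)} = - 6 \left(-4 + m\right)^{2}$ ($L{\left(y,m \right)} = - 6 \left(m + 2 \left(-2\right)\right)^{2} = - 6 \left(m - 4\right)^{2} = - 6 \left(-4 + m\right)^{2}$)
$-2632 + L{\left(N,68 \right)} = -2632 - 6 \left(-4 + 68\right)^{2} = -2632 - 6 \cdot 64^{2} = -2632 - 24576 = -27208$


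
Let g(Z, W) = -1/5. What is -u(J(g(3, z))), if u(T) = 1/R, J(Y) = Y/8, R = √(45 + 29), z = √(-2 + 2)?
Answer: -√74/74 ≈ -0.11625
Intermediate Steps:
z = 0 (z = √0 = 0)
R = √74 ≈ 8.6023
g(Z, W) = -⅕ (g(Z, W) = -1*⅕ = -⅕)
J(Y) = Y/8 (J(Y) = Y*(⅛) = Y/8)
u(T) = √74/74 (u(T) = 1/(√74) = √74/74)
-u(J(g(3, z))) = -√74/74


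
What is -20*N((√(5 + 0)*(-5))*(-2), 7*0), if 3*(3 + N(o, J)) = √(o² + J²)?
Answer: 60 - 200*√5/3 ≈ -89.071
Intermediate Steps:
N(o, J) = -3 + √(J² + o²)/3 (N(o, J) = -3 + √(o² + J²)/3 = -3 + √(J² + o²)/3)
-20*N((√(5 + 0)*(-5))*(-2), 7*0) = -20*(-3 + √((7*0)² + ((√(5 + 0)*(-5))*(-2))²)/3) = -20*(-3 + √(0² + ((√5*(-5))*(-2))²)/3) = -20*(-3 + √(0 + (-5*√5*(-2))²)/3) = -20*(-3 + √(0 + (10*√5)²)/3) = -20*(-3 + √(0 + 500)/3) = -20*(-3 + √500/3) = -20*(-3 + (10*√5)/3) = -20*(-3 + 10*√5/3) = 60 - 200*√5/3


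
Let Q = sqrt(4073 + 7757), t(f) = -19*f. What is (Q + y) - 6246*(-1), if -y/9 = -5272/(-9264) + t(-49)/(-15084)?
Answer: 2018904085/323468 + 13*sqrt(70) ≈ 6350.2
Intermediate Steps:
y = -1477043/323468 (y = -9*(-5272/(-9264) - 19*(-49)/(-15084)) = -9*(-5272*(-1/9264) + 931*(-1/15084)) = -9*(659/1158 - 931/15084) = -9*1477043/2911212 = -1477043/323468 ≈ -4.5663)
Q = 13*sqrt(70) (Q = sqrt(11830) = 13*sqrt(70) ≈ 108.77)
(Q + y) - 6246*(-1) = (13*sqrt(70) - 1477043/323468) - 6246*(-1) = (-1477043/323468 + 13*sqrt(70)) + 6246 = 2018904085/323468 + 13*sqrt(70)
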